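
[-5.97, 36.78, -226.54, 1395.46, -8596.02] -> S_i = -5.97*(-6.16)^i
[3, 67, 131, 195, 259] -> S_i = 3 + 64*i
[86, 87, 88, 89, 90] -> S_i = 86 + 1*i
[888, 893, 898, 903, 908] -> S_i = 888 + 5*i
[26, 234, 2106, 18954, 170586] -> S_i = 26*9^i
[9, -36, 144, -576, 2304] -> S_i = 9*-4^i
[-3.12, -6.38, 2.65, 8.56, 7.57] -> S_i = Random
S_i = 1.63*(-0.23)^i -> [1.63, -0.37, 0.09, -0.02, 0.0]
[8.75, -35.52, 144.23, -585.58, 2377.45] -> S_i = 8.75*(-4.06)^i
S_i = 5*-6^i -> [5, -30, 180, -1080, 6480]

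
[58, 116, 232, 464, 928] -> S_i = 58*2^i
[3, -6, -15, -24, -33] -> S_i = 3 + -9*i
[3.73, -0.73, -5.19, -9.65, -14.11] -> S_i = 3.73 + -4.46*i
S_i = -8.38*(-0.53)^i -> [-8.38, 4.44, -2.35, 1.25, -0.66]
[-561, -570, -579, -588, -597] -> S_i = -561 + -9*i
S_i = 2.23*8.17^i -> [2.23, 18.22, 148.85, 1216.1, 9935.58]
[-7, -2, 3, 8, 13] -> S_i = -7 + 5*i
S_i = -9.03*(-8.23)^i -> [-9.03, 74.32, -611.63, 5033.7, -41427.34]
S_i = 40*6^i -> [40, 240, 1440, 8640, 51840]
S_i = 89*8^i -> [89, 712, 5696, 45568, 364544]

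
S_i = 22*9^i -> [22, 198, 1782, 16038, 144342]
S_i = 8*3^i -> [8, 24, 72, 216, 648]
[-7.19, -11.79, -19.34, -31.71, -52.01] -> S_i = -7.19*1.64^i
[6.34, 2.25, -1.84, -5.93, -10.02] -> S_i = 6.34 + -4.09*i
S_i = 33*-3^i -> [33, -99, 297, -891, 2673]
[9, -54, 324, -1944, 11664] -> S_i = 9*-6^i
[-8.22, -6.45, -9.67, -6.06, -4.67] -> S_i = Random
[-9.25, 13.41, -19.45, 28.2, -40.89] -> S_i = -9.25*(-1.45)^i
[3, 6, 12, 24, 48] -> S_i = 3*2^i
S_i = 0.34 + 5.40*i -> [0.34, 5.74, 11.14, 16.54, 21.94]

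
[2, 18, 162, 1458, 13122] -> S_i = 2*9^i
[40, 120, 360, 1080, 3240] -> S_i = 40*3^i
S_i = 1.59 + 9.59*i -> [1.59, 11.18, 20.77, 30.36, 39.95]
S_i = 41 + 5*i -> [41, 46, 51, 56, 61]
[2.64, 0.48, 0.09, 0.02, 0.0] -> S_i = 2.64*0.18^i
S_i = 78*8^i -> [78, 624, 4992, 39936, 319488]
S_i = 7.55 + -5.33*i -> [7.55, 2.22, -3.11, -8.44, -13.77]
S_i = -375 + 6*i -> [-375, -369, -363, -357, -351]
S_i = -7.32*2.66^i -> [-7.32, -19.47, -51.79, -137.77, -366.47]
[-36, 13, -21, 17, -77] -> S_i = Random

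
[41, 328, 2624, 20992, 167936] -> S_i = 41*8^i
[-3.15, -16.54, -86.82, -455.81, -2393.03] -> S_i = -3.15*5.25^i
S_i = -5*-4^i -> [-5, 20, -80, 320, -1280]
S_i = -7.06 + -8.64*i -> [-7.06, -15.7, -24.34, -32.98, -41.62]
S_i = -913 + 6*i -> [-913, -907, -901, -895, -889]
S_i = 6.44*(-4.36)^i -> [6.44, -28.08, 122.42, -533.76, 2327.19]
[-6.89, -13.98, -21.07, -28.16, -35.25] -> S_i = -6.89 + -7.09*i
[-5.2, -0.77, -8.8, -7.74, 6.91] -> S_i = Random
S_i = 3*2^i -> [3, 6, 12, 24, 48]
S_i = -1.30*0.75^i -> [-1.3, -0.98, -0.73, -0.55, -0.41]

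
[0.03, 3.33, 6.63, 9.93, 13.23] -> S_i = 0.03 + 3.30*i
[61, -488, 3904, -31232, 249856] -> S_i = 61*-8^i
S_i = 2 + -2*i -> [2, 0, -2, -4, -6]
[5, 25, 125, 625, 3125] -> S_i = 5*5^i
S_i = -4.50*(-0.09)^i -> [-4.5, 0.4, -0.04, 0.0, -0.0]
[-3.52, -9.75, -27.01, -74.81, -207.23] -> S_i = -3.52*2.77^i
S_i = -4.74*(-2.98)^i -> [-4.74, 14.13, -42.09, 125.44, -373.8]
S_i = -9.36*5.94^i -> [-9.36, -55.6, -330.25, -1961.71, -11652.57]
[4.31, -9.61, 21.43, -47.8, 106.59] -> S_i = 4.31*(-2.23)^i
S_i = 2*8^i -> [2, 16, 128, 1024, 8192]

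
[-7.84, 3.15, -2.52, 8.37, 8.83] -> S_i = Random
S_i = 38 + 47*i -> [38, 85, 132, 179, 226]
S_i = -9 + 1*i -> [-9, -8, -7, -6, -5]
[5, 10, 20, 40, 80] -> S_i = 5*2^i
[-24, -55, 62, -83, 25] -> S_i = Random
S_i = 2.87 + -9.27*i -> [2.87, -6.4, -15.67, -24.94, -34.21]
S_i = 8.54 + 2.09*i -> [8.54, 10.63, 12.72, 14.81, 16.9]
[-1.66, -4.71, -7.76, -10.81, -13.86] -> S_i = -1.66 + -3.05*i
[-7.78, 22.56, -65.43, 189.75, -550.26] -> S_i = -7.78*(-2.90)^i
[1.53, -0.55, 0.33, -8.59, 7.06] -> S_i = Random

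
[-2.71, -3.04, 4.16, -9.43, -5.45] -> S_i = Random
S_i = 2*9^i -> [2, 18, 162, 1458, 13122]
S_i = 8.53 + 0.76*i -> [8.53, 9.29, 10.05, 10.81, 11.57]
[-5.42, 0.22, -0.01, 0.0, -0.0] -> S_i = -5.42*(-0.04)^i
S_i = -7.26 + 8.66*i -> [-7.26, 1.4, 10.06, 18.72, 27.38]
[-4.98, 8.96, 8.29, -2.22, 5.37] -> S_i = Random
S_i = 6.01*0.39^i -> [6.01, 2.34, 0.91, 0.36, 0.14]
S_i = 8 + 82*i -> [8, 90, 172, 254, 336]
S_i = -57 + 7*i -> [-57, -50, -43, -36, -29]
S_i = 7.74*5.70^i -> [7.74, 44.12, 251.47, 1433.39, 8170.34]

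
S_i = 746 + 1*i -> [746, 747, 748, 749, 750]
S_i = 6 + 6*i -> [6, 12, 18, 24, 30]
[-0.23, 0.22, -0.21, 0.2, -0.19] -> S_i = -0.23*(-0.95)^i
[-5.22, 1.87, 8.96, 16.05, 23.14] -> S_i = -5.22 + 7.09*i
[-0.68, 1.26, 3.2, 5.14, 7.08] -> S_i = -0.68 + 1.94*i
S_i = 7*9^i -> [7, 63, 567, 5103, 45927]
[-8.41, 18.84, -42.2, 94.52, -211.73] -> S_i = -8.41*(-2.24)^i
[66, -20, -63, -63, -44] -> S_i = Random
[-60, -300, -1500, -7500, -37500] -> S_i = -60*5^i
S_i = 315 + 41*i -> [315, 356, 397, 438, 479]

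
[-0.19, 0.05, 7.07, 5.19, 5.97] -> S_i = Random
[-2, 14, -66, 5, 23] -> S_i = Random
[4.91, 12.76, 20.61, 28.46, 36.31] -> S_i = 4.91 + 7.85*i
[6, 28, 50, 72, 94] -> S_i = 6 + 22*i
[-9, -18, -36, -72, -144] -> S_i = -9*2^i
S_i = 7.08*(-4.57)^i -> [7.08, -32.36, 147.87, -675.74, 3088.15]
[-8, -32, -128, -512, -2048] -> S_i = -8*4^i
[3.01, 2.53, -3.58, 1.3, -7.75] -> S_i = Random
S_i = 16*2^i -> [16, 32, 64, 128, 256]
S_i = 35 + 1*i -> [35, 36, 37, 38, 39]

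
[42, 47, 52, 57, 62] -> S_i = 42 + 5*i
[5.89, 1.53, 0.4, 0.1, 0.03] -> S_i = 5.89*0.26^i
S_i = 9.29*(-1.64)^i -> [9.29, -15.24, 24.99, -40.98, 67.2]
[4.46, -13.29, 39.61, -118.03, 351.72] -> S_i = 4.46*(-2.98)^i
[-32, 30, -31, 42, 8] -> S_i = Random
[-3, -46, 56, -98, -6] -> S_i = Random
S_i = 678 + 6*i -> [678, 684, 690, 696, 702]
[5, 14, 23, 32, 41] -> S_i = 5 + 9*i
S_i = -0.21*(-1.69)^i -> [-0.21, 0.35, -0.6, 1.01, -1.71]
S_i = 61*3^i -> [61, 183, 549, 1647, 4941]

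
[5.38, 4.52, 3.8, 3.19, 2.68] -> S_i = 5.38*0.84^i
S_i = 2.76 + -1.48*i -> [2.76, 1.28, -0.2, -1.68, -3.16]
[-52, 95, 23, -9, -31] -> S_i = Random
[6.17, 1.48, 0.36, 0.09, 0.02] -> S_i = 6.17*0.24^i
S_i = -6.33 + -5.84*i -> [-6.33, -12.17, -18.01, -23.85, -29.69]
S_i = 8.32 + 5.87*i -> [8.32, 14.19, 20.06, 25.93, 31.8]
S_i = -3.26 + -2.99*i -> [-3.26, -6.25, -9.24, -12.23, -15.22]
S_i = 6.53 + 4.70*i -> [6.53, 11.23, 15.93, 20.63, 25.33]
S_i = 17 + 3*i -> [17, 20, 23, 26, 29]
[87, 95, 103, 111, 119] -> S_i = 87 + 8*i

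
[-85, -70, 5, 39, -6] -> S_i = Random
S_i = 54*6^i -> [54, 324, 1944, 11664, 69984]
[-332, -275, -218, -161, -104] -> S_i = -332 + 57*i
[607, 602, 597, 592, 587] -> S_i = 607 + -5*i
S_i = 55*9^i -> [55, 495, 4455, 40095, 360855]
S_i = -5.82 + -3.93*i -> [-5.82, -9.75, -13.68, -17.61, -21.54]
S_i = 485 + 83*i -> [485, 568, 651, 734, 817]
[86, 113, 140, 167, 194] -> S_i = 86 + 27*i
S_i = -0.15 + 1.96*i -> [-0.15, 1.81, 3.77, 5.73, 7.69]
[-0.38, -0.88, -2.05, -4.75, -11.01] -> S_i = -0.38*2.32^i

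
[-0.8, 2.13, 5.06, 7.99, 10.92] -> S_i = -0.80 + 2.93*i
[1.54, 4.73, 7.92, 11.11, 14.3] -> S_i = 1.54 + 3.19*i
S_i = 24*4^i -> [24, 96, 384, 1536, 6144]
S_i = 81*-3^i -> [81, -243, 729, -2187, 6561]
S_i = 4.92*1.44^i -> [4.92, 7.08, 10.2, 14.69, 21.16]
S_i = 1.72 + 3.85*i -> [1.72, 5.57, 9.42, 13.27, 17.12]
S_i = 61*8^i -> [61, 488, 3904, 31232, 249856]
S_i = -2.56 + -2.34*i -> [-2.56, -4.9, -7.24, -9.58, -11.92]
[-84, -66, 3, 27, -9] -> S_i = Random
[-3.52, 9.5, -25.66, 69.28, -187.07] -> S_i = -3.52*(-2.70)^i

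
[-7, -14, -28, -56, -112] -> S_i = -7*2^i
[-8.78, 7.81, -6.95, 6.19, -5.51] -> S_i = -8.78*(-0.89)^i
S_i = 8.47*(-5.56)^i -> [8.47, -47.09, 261.84, -1455.82, 8094.36]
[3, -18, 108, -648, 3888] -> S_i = 3*-6^i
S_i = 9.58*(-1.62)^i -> [9.58, -15.52, 25.14, -40.73, 65.98]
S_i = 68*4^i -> [68, 272, 1088, 4352, 17408]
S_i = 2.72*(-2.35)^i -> [2.72, -6.39, 15.02, -35.3, 82.95]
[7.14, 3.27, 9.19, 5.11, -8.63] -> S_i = Random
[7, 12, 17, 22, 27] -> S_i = 7 + 5*i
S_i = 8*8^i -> [8, 64, 512, 4096, 32768]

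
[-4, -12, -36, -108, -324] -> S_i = -4*3^i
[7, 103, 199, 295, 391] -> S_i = 7 + 96*i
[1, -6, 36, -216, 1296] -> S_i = 1*-6^i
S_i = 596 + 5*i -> [596, 601, 606, 611, 616]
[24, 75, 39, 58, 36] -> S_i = Random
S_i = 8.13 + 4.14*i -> [8.13, 12.27, 16.41, 20.55, 24.69]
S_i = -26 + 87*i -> [-26, 61, 148, 235, 322]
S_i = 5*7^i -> [5, 35, 245, 1715, 12005]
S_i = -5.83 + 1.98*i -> [-5.83, -3.85, -1.87, 0.11, 2.09]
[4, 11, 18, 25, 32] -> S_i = 4 + 7*i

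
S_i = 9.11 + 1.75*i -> [9.11, 10.86, 12.61, 14.36, 16.11]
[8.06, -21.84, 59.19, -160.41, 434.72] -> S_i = 8.06*(-2.71)^i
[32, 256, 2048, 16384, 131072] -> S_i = 32*8^i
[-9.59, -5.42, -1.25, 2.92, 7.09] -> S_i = -9.59 + 4.17*i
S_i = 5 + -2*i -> [5, 3, 1, -1, -3]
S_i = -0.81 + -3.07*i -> [-0.81, -3.88, -6.95, -10.02, -13.09]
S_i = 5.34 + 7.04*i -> [5.34, 12.38, 19.42, 26.46, 33.5]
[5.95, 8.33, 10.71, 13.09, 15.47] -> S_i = 5.95 + 2.38*i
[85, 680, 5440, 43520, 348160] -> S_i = 85*8^i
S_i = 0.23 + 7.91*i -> [0.23, 8.14, 16.05, 23.96, 31.87]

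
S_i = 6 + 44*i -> [6, 50, 94, 138, 182]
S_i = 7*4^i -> [7, 28, 112, 448, 1792]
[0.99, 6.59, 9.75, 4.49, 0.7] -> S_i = Random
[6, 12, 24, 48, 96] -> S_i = 6*2^i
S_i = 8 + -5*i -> [8, 3, -2, -7, -12]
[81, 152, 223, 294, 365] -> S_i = 81 + 71*i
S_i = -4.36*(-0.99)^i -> [-4.36, 4.32, -4.27, 4.23, -4.19]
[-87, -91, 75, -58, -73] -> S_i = Random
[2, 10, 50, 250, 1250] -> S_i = 2*5^i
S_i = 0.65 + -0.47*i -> [0.65, 0.18, -0.29, -0.76, -1.23]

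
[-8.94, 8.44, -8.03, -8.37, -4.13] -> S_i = Random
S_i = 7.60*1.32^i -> [7.6, 10.03, 13.24, 17.48, 23.07]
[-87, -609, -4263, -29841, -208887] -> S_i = -87*7^i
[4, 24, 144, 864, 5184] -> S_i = 4*6^i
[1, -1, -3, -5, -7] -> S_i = 1 + -2*i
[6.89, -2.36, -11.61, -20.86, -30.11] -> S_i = 6.89 + -9.25*i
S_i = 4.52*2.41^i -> [4.52, 10.89, 26.25, 63.27, 152.48]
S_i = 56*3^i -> [56, 168, 504, 1512, 4536]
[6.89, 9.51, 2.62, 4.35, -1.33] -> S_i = Random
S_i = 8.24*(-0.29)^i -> [8.24, -2.39, 0.69, -0.2, 0.06]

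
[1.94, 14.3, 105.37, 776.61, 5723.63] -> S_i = 1.94*7.37^i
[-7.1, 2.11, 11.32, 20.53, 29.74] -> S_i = -7.10 + 9.21*i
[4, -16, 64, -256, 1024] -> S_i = 4*-4^i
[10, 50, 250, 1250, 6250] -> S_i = 10*5^i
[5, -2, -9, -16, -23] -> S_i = 5 + -7*i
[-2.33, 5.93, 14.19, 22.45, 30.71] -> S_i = -2.33 + 8.26*i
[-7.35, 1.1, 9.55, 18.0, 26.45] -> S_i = -7.35 + 8.45*i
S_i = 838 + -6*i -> [838, 832, 826, 820, 814]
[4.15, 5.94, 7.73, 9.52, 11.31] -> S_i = 4.15 + 1.79*i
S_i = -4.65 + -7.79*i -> [-4.65, -12.44, -20.23, -28.02, -35.81]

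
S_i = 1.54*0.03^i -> [1.54, 0.05, 0.0, 0.0, 0.0]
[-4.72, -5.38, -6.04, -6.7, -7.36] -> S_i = -4.72 + -0.66*i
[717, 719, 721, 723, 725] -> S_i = 717 + 2*i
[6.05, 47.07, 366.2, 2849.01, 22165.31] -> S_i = 6.05*7.78^i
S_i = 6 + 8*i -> [6, 14, 22, 30, 38]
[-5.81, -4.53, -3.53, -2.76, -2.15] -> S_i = -5.81*0.78^i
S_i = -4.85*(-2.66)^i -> [-4.85, 12.9, -34.32, 91.28, -242.81]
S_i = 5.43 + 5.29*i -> [5.43, 10.72, 16.01, 21.3, 26.59]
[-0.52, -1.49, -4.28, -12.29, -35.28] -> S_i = -0.52*2.87^i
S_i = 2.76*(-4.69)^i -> [2.76, -12.94, 60.71, -284.73, 1335.37]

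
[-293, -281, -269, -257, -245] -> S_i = -293 + 12*i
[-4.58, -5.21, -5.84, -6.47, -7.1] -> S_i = -4.58 + -0.63*i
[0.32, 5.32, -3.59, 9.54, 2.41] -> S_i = Random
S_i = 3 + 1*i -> [3, 4, 5, 6, 7]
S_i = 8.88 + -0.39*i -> [8.88, 8.49, 8.1, 7.71, 7.32]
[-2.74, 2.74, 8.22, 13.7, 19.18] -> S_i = -2.74 + 5.48*i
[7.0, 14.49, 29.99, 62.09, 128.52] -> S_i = 7.00*2.07^i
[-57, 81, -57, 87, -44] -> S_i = Random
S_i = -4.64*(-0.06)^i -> [-4.64, 0.28, -0.02, 0.0, -0.0]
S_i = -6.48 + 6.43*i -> [-6.48, -0.05, 6.38, 12.81, 19.24]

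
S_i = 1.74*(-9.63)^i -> [1.74, -16.76, 161.36, -1553.92, 14964.23]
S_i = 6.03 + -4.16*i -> [6.03, 1.87, -2.29, -6.45, -10.61]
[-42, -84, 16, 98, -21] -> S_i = Random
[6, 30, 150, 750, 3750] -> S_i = 6*5^i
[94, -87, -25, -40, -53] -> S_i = Random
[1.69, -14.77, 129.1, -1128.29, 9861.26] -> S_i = 1.69*(-8.74)^i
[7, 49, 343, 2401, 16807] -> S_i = 7*7^i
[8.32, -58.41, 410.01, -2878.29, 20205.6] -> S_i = 8.32*(-7.02)^i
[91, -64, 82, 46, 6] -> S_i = Random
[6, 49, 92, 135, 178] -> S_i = 6 + 43*i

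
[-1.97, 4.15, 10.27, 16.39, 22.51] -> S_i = -1.97 + 6.12*i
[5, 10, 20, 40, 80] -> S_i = 5*2^i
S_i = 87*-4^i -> [87, -348, 1392, -5568, 22272]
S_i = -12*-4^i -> [-12, 48, -192, 768, -3072]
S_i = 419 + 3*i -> [419, 422, 425, 428, 431]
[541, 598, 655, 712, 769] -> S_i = 541 + 57*i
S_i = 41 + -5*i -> [41, 36, 31, 26, 21]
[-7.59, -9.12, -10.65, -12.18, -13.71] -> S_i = -7.59 + -1.53*i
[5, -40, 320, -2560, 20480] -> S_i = 5*-8^i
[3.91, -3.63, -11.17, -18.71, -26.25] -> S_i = 3.91 + -7.54*i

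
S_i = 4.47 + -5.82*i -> [4.47, -1.35, -7.17, -12.99, -18.81]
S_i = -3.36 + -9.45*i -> [-3.36, -12.81, -22.26, -31.71, -41.16]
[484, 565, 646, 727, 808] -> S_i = 484 + 81*i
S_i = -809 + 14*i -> [-809, -795, -781, -767, -753]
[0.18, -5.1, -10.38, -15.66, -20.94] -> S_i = 0.18 + -5.28*i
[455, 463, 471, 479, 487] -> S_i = 455 + 8*i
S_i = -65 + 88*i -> [-65, 23, 111, 199, 287]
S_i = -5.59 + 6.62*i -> [-5.59, 1.03, 7.65, 14.27, 20.89]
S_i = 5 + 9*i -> [5, 14, 23, 32, 41]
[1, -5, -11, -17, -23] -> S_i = 1 + -6*i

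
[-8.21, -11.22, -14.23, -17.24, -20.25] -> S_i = -8.21 + -3.01*i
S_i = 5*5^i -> [5, 25, 125, 625, 3125]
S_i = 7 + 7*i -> [7, 14, 21, 28, 35]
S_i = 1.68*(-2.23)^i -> [1.68, -3.75, 8.35, -18.63, 41.55]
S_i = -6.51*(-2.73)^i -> [-6.51, 17.77, -48.52, 132.46, -361.6]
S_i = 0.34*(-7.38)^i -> [0.34, -2.51, 18.52, -136.66, 1008.57]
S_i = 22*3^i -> [22, 66, 198, 594, 1782]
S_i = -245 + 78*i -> [-245, -167, -89, -11, 67]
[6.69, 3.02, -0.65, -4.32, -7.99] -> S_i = 6.69 + -3.67*i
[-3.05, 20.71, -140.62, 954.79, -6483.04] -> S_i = -3.05*(-6.79)^i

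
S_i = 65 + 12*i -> [65, 77, 89, 101, 113]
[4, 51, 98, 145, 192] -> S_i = 4 + 47*i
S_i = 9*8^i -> [9, 72, 576, 4608, 36864]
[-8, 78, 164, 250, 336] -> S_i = -8 + 86*i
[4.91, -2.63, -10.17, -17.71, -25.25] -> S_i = 4.91 + -7.54*i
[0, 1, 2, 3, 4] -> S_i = 0 + 1*i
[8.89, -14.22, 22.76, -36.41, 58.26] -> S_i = 8.89*(-1.60)^i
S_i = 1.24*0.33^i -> [1.24, 0.41, 0.14, 0.04, 0.01]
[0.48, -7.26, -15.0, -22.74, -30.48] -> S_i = 0.48 + -7.74*i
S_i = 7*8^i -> [7, 56, 448, 3584, 28672]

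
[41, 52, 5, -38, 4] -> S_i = Random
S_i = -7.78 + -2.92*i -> [-7.78, -10.7, -13.62, -16.54, -19.46]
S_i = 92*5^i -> [92, 460, 2300, 11500, 57500]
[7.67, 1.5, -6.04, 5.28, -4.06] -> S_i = Random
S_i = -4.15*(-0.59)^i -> [-4.15, 2.45, -1.44, 0.85, -0.5]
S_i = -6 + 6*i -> [-6, 0, 6, 12, 18]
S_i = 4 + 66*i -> [4, 70, 136, 202, 268]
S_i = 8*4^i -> [8, 32, 128, 512, 2048]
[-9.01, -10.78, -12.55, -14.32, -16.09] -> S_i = -9.01 + -1.77*i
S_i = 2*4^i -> [2, 8, 32, 128, 512]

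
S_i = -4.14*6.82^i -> [-4.14, -28.23, -192.56, -1313.27, -8956.49]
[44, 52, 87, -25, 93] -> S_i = Random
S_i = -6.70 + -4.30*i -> [-6.7, -11.0, -15.3, -19.6, -23.9]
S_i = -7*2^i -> [-7, -14, -28, -56, -112]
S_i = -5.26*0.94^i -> [-5.26, -4.94, -4.65, -4.37, -4.11]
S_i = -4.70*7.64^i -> [-4.7, -35.91, -274.34, -2095.94, -16012.95]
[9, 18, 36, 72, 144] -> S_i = 9*2^i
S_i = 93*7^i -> [93, 651, 4557, 31899, 223293]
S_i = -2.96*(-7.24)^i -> [-2.96, 21.43, -155.16, 1123.33, -8132.91]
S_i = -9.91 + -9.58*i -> [-9.91, -19.49, -29.07, -38.65, -48.23]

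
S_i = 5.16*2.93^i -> [5.16, 15.12, 44.3, 129.79, 380.29]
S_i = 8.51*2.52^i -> [8.51, 21.45, 54.04, 136.19, 343.19]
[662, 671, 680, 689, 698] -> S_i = 662 + 9*i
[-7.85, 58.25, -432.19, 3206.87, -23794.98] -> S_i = -7.85*(-7.42)^i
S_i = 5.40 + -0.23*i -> [5.4, 5.17, 4.94, 4.71, 4.48]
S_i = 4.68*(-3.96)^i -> [4.68, -18.53, 73.39, -290.62, 1150.87]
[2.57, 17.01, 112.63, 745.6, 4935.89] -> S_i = 2.57*6.62^i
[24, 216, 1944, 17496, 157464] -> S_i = 24*9^i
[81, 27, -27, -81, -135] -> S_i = 81 + -54*i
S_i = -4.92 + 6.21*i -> [-4.92, 1.29, 7.5, 13.71, 19.92]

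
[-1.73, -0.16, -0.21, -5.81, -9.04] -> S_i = Random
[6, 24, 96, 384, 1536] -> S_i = 6*4^i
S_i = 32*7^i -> [32, 224, 1568, 10976, 76832]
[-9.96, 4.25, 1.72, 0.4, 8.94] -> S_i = Random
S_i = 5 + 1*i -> [5, 6, 7, 8, 9]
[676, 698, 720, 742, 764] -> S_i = 676 + 22*i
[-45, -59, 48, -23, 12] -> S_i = Random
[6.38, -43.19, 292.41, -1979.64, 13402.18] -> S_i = 6.38*(-6.77)^i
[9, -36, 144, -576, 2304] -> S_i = 9*-4^i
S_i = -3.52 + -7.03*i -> [-3.52, -10.55, -17.58, -24.61, -31.64]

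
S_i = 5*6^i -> [5, 30, 180, 1080, 6480]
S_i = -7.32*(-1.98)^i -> [-7.32, 14.49, -28.7, 56.82, -112.51]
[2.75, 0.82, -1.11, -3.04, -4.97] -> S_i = 2.75 + -1.93*i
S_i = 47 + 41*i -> [47, 88, 129, 170, 211]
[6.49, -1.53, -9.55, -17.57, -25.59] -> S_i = 6.49 + -8.02*i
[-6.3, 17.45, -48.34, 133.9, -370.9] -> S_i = -6.30*(-2.77)^i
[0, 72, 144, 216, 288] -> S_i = 0 + 72*i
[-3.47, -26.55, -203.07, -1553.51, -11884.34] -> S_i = -3.47*7.65^i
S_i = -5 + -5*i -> [-5, -10, -15, -20, -25]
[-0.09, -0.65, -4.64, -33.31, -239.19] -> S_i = -0.09*7.18^i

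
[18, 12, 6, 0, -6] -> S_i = 18 + -6*i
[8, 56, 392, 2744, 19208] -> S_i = 8*7^i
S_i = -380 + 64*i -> [-380, -316, -252, -188, -124]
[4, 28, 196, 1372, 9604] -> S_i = 4*7^i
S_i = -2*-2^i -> [-2, 4, -8, 16, -32]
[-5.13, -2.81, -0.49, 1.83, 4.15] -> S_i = -5.13 + 2.32*i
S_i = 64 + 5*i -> [64, 69, 74, 79, 84]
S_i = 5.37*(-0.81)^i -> [5.37, -4.35, 3.52, -2.85, 2.31]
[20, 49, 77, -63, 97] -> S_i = Random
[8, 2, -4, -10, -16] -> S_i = 8 + -6*i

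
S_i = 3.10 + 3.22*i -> [3.1, 6.32, 9.54, 12.76, 15.98]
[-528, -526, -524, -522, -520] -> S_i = -528 + 2*i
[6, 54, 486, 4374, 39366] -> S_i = 6*9^i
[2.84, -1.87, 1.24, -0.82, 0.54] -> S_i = 2.84*(-0.66)^i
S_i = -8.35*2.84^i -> [-8.35, -23.71, -67.35, -191.27, -543.2]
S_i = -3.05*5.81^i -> [-3.05, -17.72, -102.96, -598.17, -3475.4]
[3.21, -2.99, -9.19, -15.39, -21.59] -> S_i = 3.21 + -6.20*i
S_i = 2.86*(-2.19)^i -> [2.86, -6.26, 13.72, -30.04, 65.79]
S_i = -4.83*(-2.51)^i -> [-4.83, 12.12, -30.43, 76.38, -191.71]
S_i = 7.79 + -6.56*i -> [7.79, 1.23, -5.33, -11.89, -18.45]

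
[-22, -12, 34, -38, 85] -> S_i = Random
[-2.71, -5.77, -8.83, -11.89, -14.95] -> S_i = -2.71 + -3.06*i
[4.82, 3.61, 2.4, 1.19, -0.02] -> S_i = 4.82 + -1.21*i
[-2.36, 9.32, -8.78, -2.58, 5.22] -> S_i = Random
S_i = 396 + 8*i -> [396, 404, 412, 420, 428]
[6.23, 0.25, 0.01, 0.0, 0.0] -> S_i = 6.23*0.04^i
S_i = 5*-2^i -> [5, -10, 20, -40, 80]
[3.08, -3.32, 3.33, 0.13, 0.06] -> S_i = Random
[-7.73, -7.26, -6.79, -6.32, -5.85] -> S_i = -7.73 + 0.47*i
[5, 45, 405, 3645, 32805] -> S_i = 5*9^i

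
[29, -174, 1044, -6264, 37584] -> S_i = 29*-6^i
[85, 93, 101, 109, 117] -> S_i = 85 + 8*i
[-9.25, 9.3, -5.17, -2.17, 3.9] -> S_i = Random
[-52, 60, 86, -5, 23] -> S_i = Random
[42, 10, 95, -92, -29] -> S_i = Random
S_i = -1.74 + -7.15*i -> [-1.74, -8.89, -16.04, -23.19, -30.34]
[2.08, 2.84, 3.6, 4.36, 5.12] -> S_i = 2.08 + 0.76*i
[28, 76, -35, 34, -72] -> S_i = Random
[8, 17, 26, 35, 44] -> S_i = 8 + 9*i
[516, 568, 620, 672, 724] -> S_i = 516 + 52*i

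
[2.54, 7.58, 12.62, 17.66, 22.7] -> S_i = 2.54 + 5.04*i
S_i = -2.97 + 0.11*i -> [-2.97, -2.86, -2.75, -2.64, -2.53]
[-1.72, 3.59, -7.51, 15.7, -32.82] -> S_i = -1.72*(-2.09)^i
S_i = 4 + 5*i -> [4, 9, 14, 19, 24]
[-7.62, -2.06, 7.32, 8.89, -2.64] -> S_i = Random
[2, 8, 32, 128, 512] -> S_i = 2*4^i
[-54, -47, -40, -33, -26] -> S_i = -54 + 7*i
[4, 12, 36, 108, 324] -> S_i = 4*3^i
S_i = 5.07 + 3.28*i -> [5.07, 8.35, 11.63, 14.91, 18.19]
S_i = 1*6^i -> [1, 6, 36, 216, 1296]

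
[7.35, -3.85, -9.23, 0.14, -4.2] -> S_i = Random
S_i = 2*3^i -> [2, 6, 18, 54, 162]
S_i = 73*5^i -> [73, 365, 1825, 9125, 45625]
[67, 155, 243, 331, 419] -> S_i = 67 + 88*i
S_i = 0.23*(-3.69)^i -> [0.23, -0.85, 3.13, -11.56, 42.64]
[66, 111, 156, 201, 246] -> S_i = 66 + 45*i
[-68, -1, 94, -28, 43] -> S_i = Random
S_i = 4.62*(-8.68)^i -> [4.62, -40.1, 348.08, -3021.35, 26225.32]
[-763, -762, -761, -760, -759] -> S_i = -763 + 1*i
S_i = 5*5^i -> [5, 25, 125, 625, 3125]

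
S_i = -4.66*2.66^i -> [-4.66, -12.4, -32.97, -87.71, -233.3]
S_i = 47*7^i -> [47, 329, 2303, 16121, 112847]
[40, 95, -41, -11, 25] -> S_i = Random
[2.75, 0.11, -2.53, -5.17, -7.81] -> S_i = 2.75 + -2.64*i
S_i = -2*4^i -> [-2, -8, -32, -128, -512]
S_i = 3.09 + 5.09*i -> [3.09, 8.18, 13.27, 18.36, 23.45]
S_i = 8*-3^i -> [8, -24, 72, -216, 648]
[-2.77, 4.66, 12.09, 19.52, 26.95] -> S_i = -2.77 + 7.43*i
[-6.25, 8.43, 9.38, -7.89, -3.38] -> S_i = Random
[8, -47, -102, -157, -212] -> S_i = 8 + -55*i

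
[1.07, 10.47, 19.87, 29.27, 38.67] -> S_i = 1.07 + 9.40*i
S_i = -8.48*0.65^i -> [-8.48, -5.51, -3.58, -2.33, -1.51]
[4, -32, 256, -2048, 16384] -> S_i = 4*-8^i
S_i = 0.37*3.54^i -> [0.37, 1.31, 4.64, 16.41, 58.11]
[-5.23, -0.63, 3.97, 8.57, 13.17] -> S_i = -5.23 + 4.60*i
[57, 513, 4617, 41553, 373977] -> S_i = 57*9^i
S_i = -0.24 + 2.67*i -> [-0.24, 2.43, 5.1, 7.77, 10.44]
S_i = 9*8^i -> [9, 72, 576, 4608, 36864]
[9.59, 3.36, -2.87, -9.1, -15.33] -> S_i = 9.59 + -6.23*i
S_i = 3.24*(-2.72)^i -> [3.24, -8.81, 23.97, -65.2, 177.35]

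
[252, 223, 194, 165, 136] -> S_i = 252 + -29*i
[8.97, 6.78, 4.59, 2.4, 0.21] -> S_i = 8.97 + -2.19*i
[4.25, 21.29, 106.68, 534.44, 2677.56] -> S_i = 4.25*5.01^i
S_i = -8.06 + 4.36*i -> [-8.06, -3.7, 0.66, 5.02, 9.38]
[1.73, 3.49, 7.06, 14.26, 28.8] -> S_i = 1.73*2.02^i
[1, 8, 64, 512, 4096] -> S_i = 1*8^i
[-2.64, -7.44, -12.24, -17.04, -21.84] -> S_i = -2.64 + -4.80*i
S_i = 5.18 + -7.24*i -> [5.18, -2.06, -9.3, -16.54, -23.78]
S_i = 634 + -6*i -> [634, 628, 622, 616, 610]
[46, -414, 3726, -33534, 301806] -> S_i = 46*-9^i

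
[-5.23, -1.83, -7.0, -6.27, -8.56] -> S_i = Random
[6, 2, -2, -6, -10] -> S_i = 6 + -4*i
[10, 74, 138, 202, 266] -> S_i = 10 + 64*i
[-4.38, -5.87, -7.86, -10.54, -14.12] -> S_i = -4.38*1.34^i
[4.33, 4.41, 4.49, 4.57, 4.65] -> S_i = 4.33 + 0.08*i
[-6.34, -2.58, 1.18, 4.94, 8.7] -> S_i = -6.34 + 3.76*i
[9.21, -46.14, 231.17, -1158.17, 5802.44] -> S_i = 9.21*(-5.01)^i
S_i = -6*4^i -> [-6, -24, -96, -384, -1536]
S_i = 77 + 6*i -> [77, 83, 89, 95, 101]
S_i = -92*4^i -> [-92, -368, -1472, -5888, -23552]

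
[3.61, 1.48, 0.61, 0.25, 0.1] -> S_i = 3.61*0.41^i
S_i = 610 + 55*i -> [610, 665, 720, 775, 830]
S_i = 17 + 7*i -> [17, 24, 31, 38, 45]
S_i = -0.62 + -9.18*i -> [-0.62, -9.8, -18.98, -28.16, -37.34]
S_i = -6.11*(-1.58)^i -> [-6.11, 9.65, -15.25, 24.1, -38.08]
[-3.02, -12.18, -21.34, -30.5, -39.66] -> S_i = -3.02 + -9.16*i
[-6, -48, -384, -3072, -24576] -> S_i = -6*8^i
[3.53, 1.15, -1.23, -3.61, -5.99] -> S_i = 3.53 + -2.38*i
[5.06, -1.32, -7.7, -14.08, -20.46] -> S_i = 5.06 + -6.38*i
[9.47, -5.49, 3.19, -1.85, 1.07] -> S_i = 9.47*(-0.58)^i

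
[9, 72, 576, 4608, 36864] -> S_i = 9*8^i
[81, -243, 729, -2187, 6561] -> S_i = 81*-3^i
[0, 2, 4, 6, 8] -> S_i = 0 + 2*i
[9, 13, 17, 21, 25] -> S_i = 9 + 4*i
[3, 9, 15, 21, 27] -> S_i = 3 + 6*i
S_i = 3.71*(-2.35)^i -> [3.71, -8.72, 20.49, -48.15, 113.15]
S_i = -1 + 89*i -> [-1, 88, 177, 266, 355]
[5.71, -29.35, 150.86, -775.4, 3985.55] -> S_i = 5.71*(-5.14)^i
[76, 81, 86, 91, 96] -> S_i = 76 + 5*i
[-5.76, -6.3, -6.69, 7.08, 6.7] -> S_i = Random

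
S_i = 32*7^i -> [32, 224, 1568, 10976, 76832]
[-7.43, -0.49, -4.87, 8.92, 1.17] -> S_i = Random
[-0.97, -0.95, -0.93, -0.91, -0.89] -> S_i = -0.97*0.98^i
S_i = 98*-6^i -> [98, -588, 3528, -21168, 127008]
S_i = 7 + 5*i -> [7, 12, 17, 22, 27]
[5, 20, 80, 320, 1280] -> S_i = 5*4^i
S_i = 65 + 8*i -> [65, 73, 81, 89, 97]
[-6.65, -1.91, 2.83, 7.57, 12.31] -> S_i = -6.65 + 4.74*i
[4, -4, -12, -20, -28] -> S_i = 4 + -8*i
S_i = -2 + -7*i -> [-2, -9, -16, -23, -30]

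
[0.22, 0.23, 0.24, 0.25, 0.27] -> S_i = 0.22*1.05^i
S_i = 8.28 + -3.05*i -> [8.28, 5.23, 2.18, -0.87, -3.92]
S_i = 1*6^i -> [1, 6, 36, 216, 1296]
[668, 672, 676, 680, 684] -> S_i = 668 + 4*i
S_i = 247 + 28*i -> [247, 275, 303, 331, 359]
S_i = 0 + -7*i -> [0, -7, -14, -21, -28]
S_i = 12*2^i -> [12, 24, 48, 96, 192]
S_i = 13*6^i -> [13, 78, 468, 2808, 16848]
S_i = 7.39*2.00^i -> [7.39, 14.78, 29.56, 59.12, 118.24]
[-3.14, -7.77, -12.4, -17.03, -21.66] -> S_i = -3.14 + -4.63*i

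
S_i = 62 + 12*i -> [62, 74, 86, 98, 110]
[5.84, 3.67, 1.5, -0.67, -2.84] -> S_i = 5.84 + -2.17*i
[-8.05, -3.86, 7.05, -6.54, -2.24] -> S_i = Random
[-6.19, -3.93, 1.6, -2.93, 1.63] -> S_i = Random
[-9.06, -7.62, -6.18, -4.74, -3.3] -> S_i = -9.06 + 1.44*i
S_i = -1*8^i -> [-1, -8, -64, -512, -4096]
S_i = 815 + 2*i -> [815, 817, 819, 821, 823]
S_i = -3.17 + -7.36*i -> [-3.17, -10.53, -17.89, -25.25, -32.61]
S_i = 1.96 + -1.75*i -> [1.96, 0.21, -1.54, -3.29, -5.04]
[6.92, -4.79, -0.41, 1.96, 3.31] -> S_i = Random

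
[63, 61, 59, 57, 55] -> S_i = 63 + -2*i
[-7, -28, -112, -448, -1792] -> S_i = -7*4^i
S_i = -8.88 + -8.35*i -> [-8.88, -17.23, -25.58, -33.93, -42.28]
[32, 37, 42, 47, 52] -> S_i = 32 + 5*i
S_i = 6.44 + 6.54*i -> [6.44, 12.98, 19.52, 26.06, 32.6]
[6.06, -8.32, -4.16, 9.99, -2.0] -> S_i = Random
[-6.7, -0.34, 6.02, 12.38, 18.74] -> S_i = -6.70 + 6.36*i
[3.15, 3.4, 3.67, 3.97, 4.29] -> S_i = 3.15*1.08^i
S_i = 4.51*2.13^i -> [4.51, 9.61, 20.46, 43.58, 92.83]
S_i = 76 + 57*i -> [76, 133, 190, 247, 304]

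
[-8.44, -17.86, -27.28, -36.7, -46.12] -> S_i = -8.44 + -9.42*i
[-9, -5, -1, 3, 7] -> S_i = -9 + 4*i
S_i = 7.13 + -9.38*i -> [7.13, -2.25, -11.63, -21.01, -30.39]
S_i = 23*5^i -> [23, 115, 575, 2875, 14375]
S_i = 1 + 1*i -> [1, 2, 3, 4, 5]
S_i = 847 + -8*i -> [847, 839, 831, 823, 815]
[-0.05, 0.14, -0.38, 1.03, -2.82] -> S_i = -0.05*(-2.74)^i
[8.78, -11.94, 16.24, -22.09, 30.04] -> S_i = 8.78*(-1.36)^i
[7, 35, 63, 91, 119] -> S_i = 7 + 28*i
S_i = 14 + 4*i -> [14, 18, 22, 26, 30]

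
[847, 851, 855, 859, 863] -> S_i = 847 + 4*i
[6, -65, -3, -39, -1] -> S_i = Random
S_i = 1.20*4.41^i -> [1.2, 5.29, 23.34, 102.92, 453.87]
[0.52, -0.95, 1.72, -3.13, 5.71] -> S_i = 0.52*(-1.82)^i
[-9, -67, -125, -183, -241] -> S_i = -9 + -58*i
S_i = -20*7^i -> [-20, -140, -980, -6860, -48020]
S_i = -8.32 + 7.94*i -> [-8.32, -0.38, 7.56, 15.5, 23.44]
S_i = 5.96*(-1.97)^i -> [5.96, -11.74, 23.13, -45.57, 89.77]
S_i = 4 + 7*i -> [4, 11, 18, 25, 32]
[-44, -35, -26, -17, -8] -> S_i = -44 + 9*i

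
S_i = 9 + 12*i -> [9, 21, 33, 45, 57]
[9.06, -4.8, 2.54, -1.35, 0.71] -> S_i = 9.06*(-0.53)^i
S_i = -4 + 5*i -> [-4, 1, 6, 11, 16]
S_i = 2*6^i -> [2, 12, 72, 432, 2592]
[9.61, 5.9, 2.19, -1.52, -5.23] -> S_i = 9.61 + -3.71*i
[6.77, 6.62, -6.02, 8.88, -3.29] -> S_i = Random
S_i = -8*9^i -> [-8, -72, -648, -5832, -52488]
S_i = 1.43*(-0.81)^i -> [1.43, -1.16, 0.94, -0.76, 0.62]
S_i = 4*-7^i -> [4, -28, 196, -1372, 9604]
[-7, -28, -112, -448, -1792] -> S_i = -7*4^i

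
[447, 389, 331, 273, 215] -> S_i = 447 + -58*i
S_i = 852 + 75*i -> [852, 927, 1002, 1077, 1152]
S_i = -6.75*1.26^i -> [-6.75, -8.51, -10.72, -13.5, -17.01]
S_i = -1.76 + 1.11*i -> [-1.76, -0.65, 0.46, 1.57, 2.68]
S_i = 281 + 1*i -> [281, 282, 283, 284, 285]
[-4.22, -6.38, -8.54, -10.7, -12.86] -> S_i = -4.22 + -2.16*i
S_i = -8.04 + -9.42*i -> [-8.04, -17.46, -26.88, -36.3, -45.72]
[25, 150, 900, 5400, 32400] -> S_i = 25*6^i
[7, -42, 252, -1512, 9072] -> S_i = 7*-6^i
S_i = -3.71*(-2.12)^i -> [-3.71, 7.87, -16.67, 35.35, -74.94]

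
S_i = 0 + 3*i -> [0, 3, 6, 9, 12]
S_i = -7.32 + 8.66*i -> [-7.32, 1.34, 10.0, 18.66, 27.32]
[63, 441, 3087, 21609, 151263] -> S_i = 63*7^i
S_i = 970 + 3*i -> [970, 973, 976, 979, 982]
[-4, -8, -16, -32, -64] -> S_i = -4*2^i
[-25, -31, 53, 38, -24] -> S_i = Random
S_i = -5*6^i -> [-5, -30, -180, -1080, -6480]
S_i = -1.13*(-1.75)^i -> [-1.13, 1.98, -3.46, 6.06, -10.6]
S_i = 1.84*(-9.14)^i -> [1.84, -16.82, 153.71, -1404.94, 12841.11]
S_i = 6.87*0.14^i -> [6.87, 0.96, 0.13, 0.02, 0.0]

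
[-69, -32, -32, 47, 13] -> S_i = Random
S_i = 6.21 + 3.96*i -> [6.21, 10.17, 14.13, 18.09, 22.05]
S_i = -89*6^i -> [-89, -534, -3204, -19224, -115344]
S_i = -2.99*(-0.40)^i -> [-2.99, 1.2, -0.48, 0.19, -0.08]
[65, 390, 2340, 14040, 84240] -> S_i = 65*6^i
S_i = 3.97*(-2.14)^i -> [3.97, -8.5, 18.18, -38.91, 83.26]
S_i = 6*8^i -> [6, 48, 384, 3072, 24576]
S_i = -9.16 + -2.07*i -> [-9.16, -11.23, -13.3, -15.37, -17.44]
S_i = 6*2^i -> [6, 12, 24, 48, 96]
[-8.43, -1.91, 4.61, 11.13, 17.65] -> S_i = -8.43 + 6.52*i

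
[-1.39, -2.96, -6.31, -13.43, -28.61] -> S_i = -1.39*2.13^i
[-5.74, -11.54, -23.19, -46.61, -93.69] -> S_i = -5.74*2.01^i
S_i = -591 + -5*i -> [-591, -596, -601, -606, -611]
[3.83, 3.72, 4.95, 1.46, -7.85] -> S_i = Random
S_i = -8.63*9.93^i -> [-8.63, -85.7, -850.96, -8450.04, -83908.85]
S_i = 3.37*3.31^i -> [3.37, 11.15, 36.92, 122.21, 404.52]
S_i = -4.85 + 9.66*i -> [-4.85, 4.81, 14.47, 24.13, 33.79]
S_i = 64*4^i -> [64, 256, 1024, 4096, 16384]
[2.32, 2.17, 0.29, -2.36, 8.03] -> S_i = Random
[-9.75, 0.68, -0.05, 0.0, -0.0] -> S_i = -9.75*(-0.07)^i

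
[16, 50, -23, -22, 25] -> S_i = Random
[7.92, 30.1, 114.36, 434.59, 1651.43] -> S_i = 7.92*3.80^i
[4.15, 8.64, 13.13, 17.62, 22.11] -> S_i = 4.15 + 4.49*i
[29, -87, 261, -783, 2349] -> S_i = 29*-3^i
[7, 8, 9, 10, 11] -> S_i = 7 + 1*i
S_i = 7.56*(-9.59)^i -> [7.56, -72.5, 695.28, -6667.72, 63943.47]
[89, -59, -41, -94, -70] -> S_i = Random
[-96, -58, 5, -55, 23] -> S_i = Random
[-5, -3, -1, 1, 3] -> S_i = -5 + 2*i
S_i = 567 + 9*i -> [567, 576, 585, 594, 603]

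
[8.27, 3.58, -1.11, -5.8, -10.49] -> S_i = 8.27 + -4.69*i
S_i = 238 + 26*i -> [238, 264, 290, 316, 342]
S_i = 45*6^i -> [45, 270, 1620, 9720, 58320]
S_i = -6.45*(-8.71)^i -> [-6.45, 56.18, -489.32, 4262.01, -37122.08]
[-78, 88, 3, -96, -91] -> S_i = Random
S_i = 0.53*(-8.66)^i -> [0.53, -4.59, 39.75, -344.21, 2980.9]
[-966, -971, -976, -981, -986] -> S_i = -966 + -5*i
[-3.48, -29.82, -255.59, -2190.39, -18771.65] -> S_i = -3.48*8.57^i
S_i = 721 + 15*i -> [721, 736, 751, 766, 781]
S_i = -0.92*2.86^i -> [-0.92, -2.63, -7.53, -21.52, -61.55]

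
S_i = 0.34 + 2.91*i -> [0.34, 3.25, 6.16, 9.07, 11.98]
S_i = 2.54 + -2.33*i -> [2.54, 0.21, -2.12, -4.45, -6.78]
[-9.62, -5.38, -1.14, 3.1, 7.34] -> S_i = -9.62 + 4.24*i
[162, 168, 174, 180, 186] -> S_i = 162 + 6*i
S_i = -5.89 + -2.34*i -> [-5.89, -8.23, -10.57, -12.91, -15.25]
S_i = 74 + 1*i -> [74, 75, 76, 77, 78]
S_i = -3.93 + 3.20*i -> [-3.93, -0.73, 2.47, 5.67, 8.87]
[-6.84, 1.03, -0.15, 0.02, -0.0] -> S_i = -6.84*(-0.15)^i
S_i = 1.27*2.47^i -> [1.27, 3.14, 7.75, 19.14, 47.27]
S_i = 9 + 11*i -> [9, 20, 31, 42, 53]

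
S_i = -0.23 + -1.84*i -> [-0.23, -2.07, -3.91, -5.75, -7.59]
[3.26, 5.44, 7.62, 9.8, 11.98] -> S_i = 3.26 + 2.18*i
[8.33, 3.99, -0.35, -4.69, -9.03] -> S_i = 8.33 + -4.34*i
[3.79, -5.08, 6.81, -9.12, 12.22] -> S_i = 3.79*(-1.34)^i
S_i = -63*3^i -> [-63, -189, -567, -1701, -5103]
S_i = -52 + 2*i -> [-52, -50, -48, -46, -44]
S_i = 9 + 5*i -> [9, 14, 19, 24, 29]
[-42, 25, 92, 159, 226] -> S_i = -42 + 67*i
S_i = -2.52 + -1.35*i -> [-2.52, -3.87, -5.22, -6.57, -7.92]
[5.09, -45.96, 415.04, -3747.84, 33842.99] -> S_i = 5.09*(-9.03)^i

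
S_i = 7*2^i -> [7, 14, 28, 56, 112]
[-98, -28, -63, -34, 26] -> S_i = Random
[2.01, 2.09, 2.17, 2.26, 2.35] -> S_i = 2.01*1.04^i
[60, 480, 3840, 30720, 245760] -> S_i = 60*8^i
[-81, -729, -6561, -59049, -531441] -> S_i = -81*9^i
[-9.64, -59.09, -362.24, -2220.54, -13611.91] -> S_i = -9.64*6.13^i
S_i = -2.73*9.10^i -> [-2.73, -24.84, -226.07, -2057.25, -18720.96]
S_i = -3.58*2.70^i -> [-3.58, -9.67, -26.1, -70.47, -190.26]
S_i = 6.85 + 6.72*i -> [6.85, 13.57, 20.29, 27.01, 33.73]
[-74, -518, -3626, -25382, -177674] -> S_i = -74*7^i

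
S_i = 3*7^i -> [3, 21, 147, 1029, 7203]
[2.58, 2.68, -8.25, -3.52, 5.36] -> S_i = Random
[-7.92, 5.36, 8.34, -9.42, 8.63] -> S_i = Random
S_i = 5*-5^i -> [5, -25, 125, -625, 3125]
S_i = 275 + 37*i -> [275, 312, 349, 386, 423]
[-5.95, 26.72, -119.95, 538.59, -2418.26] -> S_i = -5.95*(-4.49)^i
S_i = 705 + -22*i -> [705, 683, 661, 639, 617]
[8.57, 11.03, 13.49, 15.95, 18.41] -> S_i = 8.57 + 2.46*i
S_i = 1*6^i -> [1, 6, 36, 216, 1296]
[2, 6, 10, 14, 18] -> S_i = 2 + 4*i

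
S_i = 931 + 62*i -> [931, 993, 1055, 1117, 1179]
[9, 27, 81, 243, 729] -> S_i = 9*3^i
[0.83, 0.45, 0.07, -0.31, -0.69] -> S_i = 0.83 + -0.38*i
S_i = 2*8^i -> [2, 16, 128, 1024, 8192]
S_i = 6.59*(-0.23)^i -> [6.59, -1.52, 0.35, -0.08, 0.02]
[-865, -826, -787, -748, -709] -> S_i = -865 + 39*i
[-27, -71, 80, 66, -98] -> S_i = Random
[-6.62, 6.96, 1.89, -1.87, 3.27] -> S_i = Random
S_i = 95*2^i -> [95, 190, 380, 760, 1520]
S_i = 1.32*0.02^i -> [1.32, 0.03, 0.0, 0.0, 0.0]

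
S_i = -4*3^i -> [-4, -12, -36, -108, -324]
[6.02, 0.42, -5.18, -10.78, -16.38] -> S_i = 6.02 + -5.60*i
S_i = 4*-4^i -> [4, -16, 64, -256, 1024]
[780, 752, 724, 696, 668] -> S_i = 780 + -28*i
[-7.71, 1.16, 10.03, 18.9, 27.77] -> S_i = -7.71 + 8.87*i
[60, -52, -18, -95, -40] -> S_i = Random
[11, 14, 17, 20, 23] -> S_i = 11 + 3*i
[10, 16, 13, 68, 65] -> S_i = Random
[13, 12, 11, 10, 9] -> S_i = 13 + -1*i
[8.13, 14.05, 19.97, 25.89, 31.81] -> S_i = 8.13 + 5.92*i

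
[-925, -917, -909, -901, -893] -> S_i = -925 + 8*i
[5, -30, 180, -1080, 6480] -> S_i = 5*-6^i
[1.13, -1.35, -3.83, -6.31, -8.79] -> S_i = 1.13 + -2.48*i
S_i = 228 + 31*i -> [228, 259, 290, 321, 352]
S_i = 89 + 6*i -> [89, 95, 101, 107, 113]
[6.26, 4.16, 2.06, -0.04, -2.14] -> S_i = 6.26 + -2.10*i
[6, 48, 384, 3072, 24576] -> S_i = 6*8^i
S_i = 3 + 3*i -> [3, 6, 9, 12, 15]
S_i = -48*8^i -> [-48, -384, -3072, -24576, -196608]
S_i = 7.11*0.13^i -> [7.11, 0.92, 0.12, 0.02, 0.0]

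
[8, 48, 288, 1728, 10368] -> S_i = 8*6^i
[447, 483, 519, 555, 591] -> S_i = 447 + 36*i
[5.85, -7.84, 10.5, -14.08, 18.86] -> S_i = 5.85*(-1.34)^i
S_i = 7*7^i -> [7, 49, 343, 2401, 16807]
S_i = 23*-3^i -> [23, -69, 207, -621, 1863]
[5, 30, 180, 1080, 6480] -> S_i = 5*6^i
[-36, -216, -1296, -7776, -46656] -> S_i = -36*6^i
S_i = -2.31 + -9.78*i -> [-2.31, -12.09, -21.87, -31.65, -41.43]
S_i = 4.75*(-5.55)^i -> [4.75, -26.36, 146.31, -812.03, 4506.77]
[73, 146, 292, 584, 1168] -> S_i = 73*2^i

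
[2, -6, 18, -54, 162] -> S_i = 2*-3^i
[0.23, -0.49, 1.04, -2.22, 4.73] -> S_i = 0.23*(-2.13)^i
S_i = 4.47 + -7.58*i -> [4.47, -3.11, -10.69, -18.27, -25.85]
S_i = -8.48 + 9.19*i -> [-8.48, 0.71, 9.9, 19.09, 28.28]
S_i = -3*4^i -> [-3, -12, -48, -192, -768]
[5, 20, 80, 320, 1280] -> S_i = 5*4^i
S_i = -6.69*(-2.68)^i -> [-6.69, 17.93, -48.05, 128.77, -345.12]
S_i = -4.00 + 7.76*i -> [-4.0, 3.76, 11.52, 19.28, 27.04]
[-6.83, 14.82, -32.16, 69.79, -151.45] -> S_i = -6.83*(-2.17)^i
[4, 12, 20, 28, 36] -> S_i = 4 + 8*i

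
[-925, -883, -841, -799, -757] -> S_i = -925 + 42*i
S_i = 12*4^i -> [12, 48, 192, 768, 3072]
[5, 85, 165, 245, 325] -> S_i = 5 + 80*i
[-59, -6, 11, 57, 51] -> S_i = Random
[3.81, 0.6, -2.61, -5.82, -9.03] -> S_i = 3.81 + -3.21*i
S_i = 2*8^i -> [2, 16, 128, 1024, 8192]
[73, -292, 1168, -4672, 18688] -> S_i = 73*-4^i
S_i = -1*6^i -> [-1, -6, -36, -216, -1296]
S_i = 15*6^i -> [15, 90, 540, 3240, 19440]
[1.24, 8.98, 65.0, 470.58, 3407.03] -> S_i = 1.24*7.24^i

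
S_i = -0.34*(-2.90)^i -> [-0.34, 0.99, -2.86, 8.29, -24.05]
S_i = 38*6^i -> [38, 228, 1368, 8208, 49248]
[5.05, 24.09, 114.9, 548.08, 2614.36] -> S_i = 5.05*4.77^i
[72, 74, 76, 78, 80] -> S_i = 72 + 2*i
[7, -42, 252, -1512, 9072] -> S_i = 7*-6^i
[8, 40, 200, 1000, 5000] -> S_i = 8*5^i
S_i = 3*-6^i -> [3, -18, 108, -648, 3888]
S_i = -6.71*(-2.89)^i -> [-6.71, 19.39, -56.04, 161.96, -468.07]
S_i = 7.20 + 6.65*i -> [7.2, 13.85, 20.5, 27.15, 33.8]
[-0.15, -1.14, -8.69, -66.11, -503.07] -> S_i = -0.15*7.61^i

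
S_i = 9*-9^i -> [9, -81, 729, -6561, 59049]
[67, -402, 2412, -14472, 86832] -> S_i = 67*-6^i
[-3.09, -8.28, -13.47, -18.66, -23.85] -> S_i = -3.09 + -5.19*i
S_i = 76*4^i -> [76, 304, 1216, 4864, 19456]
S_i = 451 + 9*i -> [451, 460, 469, 478, 487]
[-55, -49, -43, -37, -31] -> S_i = -55 + 6*i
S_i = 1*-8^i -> [1, -8, 64, -512, 4096]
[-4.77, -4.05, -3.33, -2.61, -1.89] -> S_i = -4.77 + 0.72*i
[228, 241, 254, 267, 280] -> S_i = 228 + 13*i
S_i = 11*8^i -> [11, 88, 704, 5632, 45056]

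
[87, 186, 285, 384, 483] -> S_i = 87 + 99*i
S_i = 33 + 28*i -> [33, 61, 89, 117, 145]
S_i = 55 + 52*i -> [55, 107, 159, 211, 263]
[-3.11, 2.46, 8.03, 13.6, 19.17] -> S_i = -3.11 + 5.57*i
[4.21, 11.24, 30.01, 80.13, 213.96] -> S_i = 4.21*2.67^i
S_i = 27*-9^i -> [27, -243, 2187, -19683, 177147]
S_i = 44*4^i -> [44, 176, 704, 2816, 11264]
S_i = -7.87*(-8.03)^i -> [-7.87, 63.2, -507.46, 4074.94, -32721.78]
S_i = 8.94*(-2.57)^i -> [8.94, -22.98, 59.05, -151.75, 390.0]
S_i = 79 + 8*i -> [79, 87, 95, 103, 111]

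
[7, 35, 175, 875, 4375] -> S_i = 7*5^i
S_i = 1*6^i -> [1, 6, 36, 216, 1296]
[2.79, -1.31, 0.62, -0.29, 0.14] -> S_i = 2.79*(-0.47)^i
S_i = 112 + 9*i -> [112, 121, 130, 139, 148]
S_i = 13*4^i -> [13, 52, 208, 832, 3328]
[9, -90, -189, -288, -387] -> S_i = 9 + -99*i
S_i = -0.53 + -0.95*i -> [-0.53, -1.48, -2.43, -3.38, -4.33]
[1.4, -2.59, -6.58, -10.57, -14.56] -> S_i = 1.40 + -3.99*i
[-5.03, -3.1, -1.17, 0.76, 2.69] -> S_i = -5.03 + 1.93*i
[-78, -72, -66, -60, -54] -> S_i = -78 + 6*i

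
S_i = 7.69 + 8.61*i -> [7.69, 16.3, 24.91, 33.52, 42.13]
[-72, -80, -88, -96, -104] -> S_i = -72 + -8*i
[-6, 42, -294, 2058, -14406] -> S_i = -6*-7^i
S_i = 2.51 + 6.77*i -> [2.51, 9.28, 16.05, 22.82, 29.59]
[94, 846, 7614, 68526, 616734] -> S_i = 94*9^i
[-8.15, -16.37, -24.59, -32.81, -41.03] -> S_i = -8.15 + -8.22*i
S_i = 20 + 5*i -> [20, 25, 30, 35, 40]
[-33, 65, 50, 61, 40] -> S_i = Random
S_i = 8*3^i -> [8, 24, 72, 216, 648]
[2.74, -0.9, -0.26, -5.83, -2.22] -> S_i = Random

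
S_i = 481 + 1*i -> [481, 482, 483, 484, 485]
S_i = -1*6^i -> [-1, -6, -36, -216, -1296]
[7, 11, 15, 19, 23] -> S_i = 7 + 4*i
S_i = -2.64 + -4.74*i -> [-2.64, -7.38, -12.12, -16.86, -21.6]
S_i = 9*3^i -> [9, 27, 81, 243, 729]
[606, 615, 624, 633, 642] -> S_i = 606 + 9*i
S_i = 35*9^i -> [35, 315, 2835, 25515, 229635]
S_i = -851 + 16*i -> [-851, -835, -819, -803, -787]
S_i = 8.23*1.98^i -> [8.23, 16.3, 32.26, 63.88, 126.49]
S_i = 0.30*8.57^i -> [0.3, 2.57, 22.03, 188.83, 1618.25]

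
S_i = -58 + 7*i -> [-58, -51, -44, -37, -30]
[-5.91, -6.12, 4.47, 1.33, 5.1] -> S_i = Random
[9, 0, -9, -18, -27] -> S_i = 9 + -9*i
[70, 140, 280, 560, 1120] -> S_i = 70*2^i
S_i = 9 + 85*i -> [9, 94, 179, 264, 349]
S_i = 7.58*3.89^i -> [7.58, 29.49, 114.7, 446.19, 1735.67]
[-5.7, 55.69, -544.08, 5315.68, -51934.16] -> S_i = -5.70*(-9.77)^i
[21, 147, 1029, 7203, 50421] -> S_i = 21*7^i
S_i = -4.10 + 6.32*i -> [-4.1, 2.22, 8.54, 14.86, 21.18]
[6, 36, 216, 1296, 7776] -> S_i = 6*6^i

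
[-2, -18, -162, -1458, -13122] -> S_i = -2*9^i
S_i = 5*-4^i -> [5, -20, 80, -320, 1280]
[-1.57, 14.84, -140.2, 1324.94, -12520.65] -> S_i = -1.57*(-9.45)^i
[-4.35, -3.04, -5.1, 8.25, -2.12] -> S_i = Random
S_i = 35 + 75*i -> [35, 110, 185, 260, 335]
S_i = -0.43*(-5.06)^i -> [-0.43, 2.18, -11.01, 55.71, -281.88]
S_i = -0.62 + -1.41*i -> [-0.62, -2.03, -3.44, -4.85, -6.26]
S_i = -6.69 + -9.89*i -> [-6.69, -16.58, -26.47, -36.36, -46.25]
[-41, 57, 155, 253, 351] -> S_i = -41 + 98*i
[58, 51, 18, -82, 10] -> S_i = Random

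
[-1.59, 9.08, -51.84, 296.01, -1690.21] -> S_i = -1.59*(-5.71)^i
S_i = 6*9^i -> [6, 54, 486, 4374, 39366]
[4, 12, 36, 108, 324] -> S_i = 4*3^i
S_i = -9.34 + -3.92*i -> [-9.34, -13.26, -17.18, -21.1, -25.02]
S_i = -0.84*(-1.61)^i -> [-0.84, 1.35, -2.18, 3.51, -5.64]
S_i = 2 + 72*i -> [2, 74, 146, 218, 290]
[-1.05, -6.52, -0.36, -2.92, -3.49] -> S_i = Random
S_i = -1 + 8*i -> [-1, 7, 15, 23, 31]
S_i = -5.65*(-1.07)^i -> [-5.65, 6.05, -6.47, 6.92, -7.41]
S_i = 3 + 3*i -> [3, 6, 9, 12, 15]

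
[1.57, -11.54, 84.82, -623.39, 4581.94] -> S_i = 1.57*(-7.35)^i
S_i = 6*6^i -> [6, 36, 216, 1296, 7776]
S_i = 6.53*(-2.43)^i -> [6.53, -15.87, 38.56, -93.7, 227.69]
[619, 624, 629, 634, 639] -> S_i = 619 + 5*i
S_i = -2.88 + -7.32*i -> [-2.88, -10.2, -17.52, -24.84, -32.16]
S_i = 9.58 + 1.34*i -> [9.58, 10.92, 12.26, 13.6, 14.94]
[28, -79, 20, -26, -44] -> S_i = Random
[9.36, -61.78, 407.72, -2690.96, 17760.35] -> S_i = 9.36*(-6.60)^i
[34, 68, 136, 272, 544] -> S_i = 34*2^i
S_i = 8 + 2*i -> [8, 10, 12, 14, 16]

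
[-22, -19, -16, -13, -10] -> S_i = -22 + 3*i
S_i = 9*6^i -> [9, 54, 324, 1944, 11664]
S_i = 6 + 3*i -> [6, 9, 12, 15, 18]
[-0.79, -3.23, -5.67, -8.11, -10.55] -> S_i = -0.79 + -2.44*i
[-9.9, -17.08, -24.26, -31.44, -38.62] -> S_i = -9.90 + -7.18*i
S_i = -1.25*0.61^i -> [-1.25, -0.76, -0.47, -0.28, -0.17]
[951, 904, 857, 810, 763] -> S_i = 951 + -47*i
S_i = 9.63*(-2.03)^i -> [9.63, -19.55, 39.68, -80.56, 163.53]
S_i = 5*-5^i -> [5, -25, 125, -625, 3125]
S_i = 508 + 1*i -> [508, 509, 510, 511, 512]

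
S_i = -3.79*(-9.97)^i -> [-3.79, 37.79, -376.73, 3755.99, -37447.24]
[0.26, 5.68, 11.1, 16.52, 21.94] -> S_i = 0.26 + 5.42*i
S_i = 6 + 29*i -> [6, 35, 64, 93, 122]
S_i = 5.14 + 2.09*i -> [5.14, 7.23, 9.32, 11.41, 13.5]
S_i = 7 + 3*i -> [7, 10, 13, 16, 19]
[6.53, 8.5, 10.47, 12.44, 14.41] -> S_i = 6.53 + 1.97*i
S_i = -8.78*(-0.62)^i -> [-8.78, 5.44, -3.38, 2.09, -1.3]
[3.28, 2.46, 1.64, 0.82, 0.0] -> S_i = 3.28 + -0.82*i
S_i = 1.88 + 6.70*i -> [1.88, 8.58, 15.28, 21.98, 28.68]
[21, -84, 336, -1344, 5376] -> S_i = 21*-4^i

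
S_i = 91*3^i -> [91, 273, 819, 2457, 7371]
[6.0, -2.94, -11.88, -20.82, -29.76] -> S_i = 6.00 + -8.94*i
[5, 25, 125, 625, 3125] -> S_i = 5*5^i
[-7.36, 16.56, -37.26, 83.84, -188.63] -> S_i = -7.36*(-2.25)^i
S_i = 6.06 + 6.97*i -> [6.06, 13.03, 20.0, 26.97, 33.94]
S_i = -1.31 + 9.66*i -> [-1.31, 8.35, 18.01, 27.67, 37.33]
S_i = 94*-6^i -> [94, -564, 3384, -20304, 121824]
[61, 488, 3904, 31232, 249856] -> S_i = 61*8^i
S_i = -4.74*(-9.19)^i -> [-4.74, 43.56, -400.32, 3678.96, -33809.63]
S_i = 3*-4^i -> [3, -12, 48, -192, 768]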